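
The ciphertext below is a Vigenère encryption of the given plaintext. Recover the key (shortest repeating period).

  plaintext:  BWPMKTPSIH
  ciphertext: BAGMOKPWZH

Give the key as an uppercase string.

  i= 0: B-B =  0 → A
  i= 1: A-W =  4 → E
  i= 2: G-P = 17 → R
  i= 3: M-M =  0 → A
  i= 4: O-K =  4 → E
  i= 5: K-T = 17 → R
  i= 6: P-P =  0 → A
  i= 7: W-S =  4 → E
  i= 8: Z-I = 17 → R
  i= 9: H-H =  0 → A
  shifts repeat with period 3: AER

AER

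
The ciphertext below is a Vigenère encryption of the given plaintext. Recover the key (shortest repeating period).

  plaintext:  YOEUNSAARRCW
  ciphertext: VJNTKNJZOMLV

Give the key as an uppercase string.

  i= 0: V-Y = 23 → X
  i= 1: J-O = 21 → V
  i= 2: N-E =  9 → J
  i= 3: T-U = 25 → Z
  i= 4: K-N = 23 → X
  i= 5: N-S = 21 → V
  i= 6: J-A =  9 → J
  i= 7: Z-A = 25 → Z
  i= 8: O-R = 23 → X
  i= 9: M-R = 21 → V
  i=10: L-C =  9 → J
  i=11: V-W = 25 → Z
  shifts repeat with period 4: XVJZ

XVJZ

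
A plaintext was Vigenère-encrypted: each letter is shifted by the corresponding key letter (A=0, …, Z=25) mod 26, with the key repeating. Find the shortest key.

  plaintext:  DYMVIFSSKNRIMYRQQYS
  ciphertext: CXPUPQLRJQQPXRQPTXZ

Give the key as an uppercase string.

ZZDZHLT

  i= 0: C-D = 25 → Z
  i= 1: X-Y = 25 → Z
  i= 2: P-M =  3 → D
  i= 3: U-V = 25 → Z
  i= 4: P-I =  7 → H
  i= 5: Q-F = 11 → L
  i= 6: L-S = 19 → T
  i= 7: R-S = 25 → Z
  i= 8: J-K = 25 → Z
  i= 9: Q-N =  3 → D
  i=10: Q-R = 25 → Z
  i=11: P-I =  7 → H
  i=12: X-M = 11 → L
  i=13: R-Y = 19 → T
  i=14: Q-R = 25 → Z
  i=15: P-Q = 25 → Z
  i=16: T-Q =  3 → D
  i=17: X-Y = 25 → Z
  i=18: Z-S =  7 → H
  shifts repeat with period 7: ZZDZHLT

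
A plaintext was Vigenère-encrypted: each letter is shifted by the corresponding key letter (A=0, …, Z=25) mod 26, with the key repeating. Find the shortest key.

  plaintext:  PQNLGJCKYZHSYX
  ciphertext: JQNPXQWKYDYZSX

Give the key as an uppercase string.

  i= 0: J-P = 20 → U
  i= 1: Q-Q =  0 → A
  i= 2: N-N =  0 → A
  i= 3: P-L =  4 → E
  i= 4: X-G = 17 → R
  i= 5: Q-J =  7 → H
  i= 6: W-C = 20 → U
  i= 7: K-K =  0 → A
  i= 8: Y-Y =  0 → A
  i= 9: D-Z =  4 → E
  i=10: Y-H = 17 → R
  i=11: Z-S =  7 → H
  i=12: S-Y = 20 → U
  i=13: X-X =  0 → A
  shifts repeat with period 6: UAAERH

UAAERH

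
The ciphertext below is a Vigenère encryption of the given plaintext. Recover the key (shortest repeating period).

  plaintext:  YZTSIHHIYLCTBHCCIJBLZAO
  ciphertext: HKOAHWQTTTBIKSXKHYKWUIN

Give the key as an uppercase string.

  i= 0: H-Y =  9 → J
  i= 1: K-Z = 11 → L
  i= 2: O-T = 21 → V
  i= 3: A-S =  8 → I
  i= 4: H-I = 25 → Z
  i= 5: W-H = 15 → P
  i= 6: Q-H =  9 → J
  i= 7: T-I = 11 → L
  i= 8: T-Y = 21 → V
  i= 9: T-L =  8 → I
  i=10: B-C = 25 → Z
  i=11: I-T = 15 → P
  i=12: K-B =  9 → J
  i=13: S-H = 11 → L
  i=14: X-C = 21 → V
  i=15: K-C =  8 → I
  i=16: H-I = 25 → Z
  i=17: Y-J = 15 → P
  i=18: K-B =  9 → J
  i=19: W-L = 11 → L
  i=20: U-Z = 21 → V
  i=21: I-A =  8 → I
  i=22: N-O = 25 → Z
  shifts repeat with period 6: JLVIZP

JLVIZP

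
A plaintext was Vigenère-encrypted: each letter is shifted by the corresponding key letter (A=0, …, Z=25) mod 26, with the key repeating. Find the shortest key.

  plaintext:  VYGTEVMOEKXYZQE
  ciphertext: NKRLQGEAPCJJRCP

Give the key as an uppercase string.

SML

  i= 0: N-V = 18 → S
  i= 1: K-Y = 12 → M
  i= 2: R-G = 11 → L
  i= 3: L-T = 18 → S
  i= 4: Q-E = 12 → M
  i= 5: G-V = 11 → L
  i= 6: E-M = 18 → S
  i= 7: A-O = 12 → M
  i= 8: P-E = 11 → L
  i= 9: C-K = 18 → S
  i=10: J-X = 12 → M
  i=11: J-Y = 11 → L
  i=12: R-Z = 18 → S
  i=13: C-Q = 12 → M
  i=14: P-E = 11 → L
  shifts repeat with period 3: SML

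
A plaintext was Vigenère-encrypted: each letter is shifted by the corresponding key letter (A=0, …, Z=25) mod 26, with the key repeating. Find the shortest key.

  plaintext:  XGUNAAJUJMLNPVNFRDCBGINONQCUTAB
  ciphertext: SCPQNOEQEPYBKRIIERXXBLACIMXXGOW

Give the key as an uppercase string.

  i= 0: S-X = 21 → V
  i= 1: C-G = 22 → W
  i= 2: P-U = 21 → V
  i= 3: Q-N =  3 → D
  i= 4: N-A = 13 → N
  i= 5: O-A = 14 → O
  i= 6: E-J = 21 → V
  i= 7: Q-U = 22 → W
  i= 8: E-J = 21 → V
  i= 9: P-M =  3 → D
  i=10: Y-L = 13 → N
  i=11: B-N = 14 → O
  i=12: K-P = 21 → V
  i=13: R-V = 22 → W
  i=14: I-N = 21 → V
  i=15: I-F =  3 → D
  i=16: E-R = 13 → N
  i=17: R-D = 14 → O
  i=18: X-C = 21 → V
  i=19: X-B = 22 → W
  i=20: B-G = 21 → V
  i=21: L-I =  3 → D
  i=22: A-N = 13 → N
  i=23: C-O = 14 → O
  i=24: I-N = 21 → V
  i=25: M-Q = 22 → W
  i=26: X-C = 21 → V
  i=27: X-U =  3 → D
  i=28: G-T = 13 → N
  i=29: O-A = 14 → O
  i=30: W-B = 21 → V
  shifts repeat with period 6: VWVDNO

VWVDNO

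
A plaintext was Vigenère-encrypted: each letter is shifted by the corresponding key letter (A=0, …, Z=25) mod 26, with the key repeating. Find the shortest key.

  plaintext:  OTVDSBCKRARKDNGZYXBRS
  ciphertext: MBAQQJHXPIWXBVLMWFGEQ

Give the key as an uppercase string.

YIFN

  i= 0: M-O = 24 → Y
  i= 1: B-T =  8 → I
  i= 2: A-V =  5 → F
  i= 3: Q-D = 13 → N
  i= 4: Q-S = 24 → Y
  i= 5: J-B =  8 → I
  i= 6: H-C =  5 → F
  i= 7: X-K = 13 → N
  i= 8: P-R = 24 → Y
  i= 9: I-A =  8 → I
  i=10: W-R =  5 → F
  i=11: X-K = 13 → N
  i=12: B-D = 24 → Y
  i=13: V-N =  8 → I
  i=14: L-G =  5 → F
  i=15: M-Z = 13 → N
  i=16: W-Y = 24 → Y
  i=17: F-X =  8 → I
  i=18: G-B =  5 → F
  i=19: E-R = 13 → N
  i=20: Q-S = 24 → Y
  shifts repeat with period 4: YIFN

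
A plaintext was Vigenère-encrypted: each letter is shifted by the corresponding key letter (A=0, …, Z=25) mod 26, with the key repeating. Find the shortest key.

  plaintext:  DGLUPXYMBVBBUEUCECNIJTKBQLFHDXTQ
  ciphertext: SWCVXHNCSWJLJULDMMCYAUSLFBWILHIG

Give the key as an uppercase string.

  i= 0: S-D = 15 → P
  i= 1: W-G = 16 → Q
  i= 2: C-L = 17 → R
  i= 3: V-U =  1 → B
  i= 4: X-P =  8 → I
  i= 5: H-X = 10 → K
  i= 6: N-Y = 15 → P
  i= 7: C-M = 16 → Q
  i= 8: S-B = 17 → R
  i= 9: W-V =  1 → B
  i=10: J-B =  8 → I
  i=11: L-B = 10 → K
  i=12: J-U = 15 → P
  i=13: U-E = 16 → Q
  i=14: L-U = 17 → R
  i=15: D-C =  1 → B
  i=16: M-E =  8 → I
  i=17: M-C = 10 → K
  i=18: C-N = 15 → P
  i=19: Y-I = 16 → Q
  i=20: A-J = 17 → R
  i=21: U-T =  1 → B
  i=22: S-K =  8 → I
  i=23: L-B = 10 → K
  i=24: F-Q = 15 → P
  i=25: B-L = 16 → Q
  i=26: W-F = 17 → R
  i=27: I-H =  1 → B
  i=28: L-D =  8 → I
  i=29: H-X = 10 → K
  i=30: I-T = 15 → P
  i=31: G-Q = 16 → Q
  shifts repeat with period 6: PQRBIK

PQRBIK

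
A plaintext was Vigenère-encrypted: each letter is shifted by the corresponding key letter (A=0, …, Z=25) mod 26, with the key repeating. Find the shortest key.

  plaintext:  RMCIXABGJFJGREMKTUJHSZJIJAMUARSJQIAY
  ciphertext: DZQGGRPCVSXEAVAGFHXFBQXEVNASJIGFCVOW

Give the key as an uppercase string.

MNOYJROW

  i= 0: D-R = 12 → M
  i= 1: Z-M = 13 → N
  i= 2: Q-C = 14 → O
  i= 3: G-I = 24 → Y
  i= 4: G-X =  9 → J
  i= 5: R-A = 17 → R
  i= 6: P-B = 14 → O
  i= 7: C-G = 22 → W
  i= 8: V-J = 12 → M
  i= 9: S-F = 13 → N
  i=10: X-J = 14 → O
  i=11: E-G = 24 → Y
  i=12: A-R =  9 → J
  i=13: V-E = 17 → R
  i=14: A-M = 14 → O
  i=15: G-K = 22 → W
  i=16: F-T = 12 → M
  i=17: H-U = 13 → N
  i=18: X-J = 14 → O
  i=19: F-H = 24 → Y
  i=20: B-S =  9 → J
  i=21: Q-Z = 17 → R
  i=22: X-J = 14 → O
  i=23: E-I = 22 → W
  i=24: V-J = 12 → M
  i=25: N-A = 13 → N
  i=26: A-M = 14 → O
  i=27: S-U = 24 → Y
  i=28: J-A =  9 → J
  i=29: I-R = 17 → R
  i=30: G-S = 14 → O
  i=31: F-J = 22 → W
  i=32: C-Q = 12 → M
  i=33: V-I = 13 → N
  i=34: O-A = 14 → O
  i=35: W-Y = 24 → Y
  shifts repeat with period 8: MNOYJROW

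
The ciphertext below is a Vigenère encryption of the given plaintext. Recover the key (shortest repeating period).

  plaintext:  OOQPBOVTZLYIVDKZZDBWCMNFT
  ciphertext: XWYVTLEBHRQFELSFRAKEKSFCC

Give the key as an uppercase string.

  i= 0: X-O =  9 → J
  i= 1: W-O =  8 → I
  i= 2: Y-Q =  8 → I
  i= 3: V-P =  6 → G
  i= 4: T-B = 18 → S
  i= 5: L-O = 23 → X
  i= 6: E-V =  9 → J
  i= 7: B-T =  8 → I
  i= 8: H-Z =  8 → I
  i= 9: R-L =  6 → G
  i=10: Q-Y = 18 → S
  i=11: F-I = 23 → X
  i=12: E-V =  9 → J
  i=13: L-D =  8 → I
  i=14: S-K =  8 → I
  i=15: F-Z =  6 → G
  i=16: R-Z = 18 → S
  i=17: A-D = 23 → X
  i=18: K-B =  9 → J
  i=19: E-W =  8 → I
  i=20: K-C =  8 → I
  i=21: S-M =  6 → G
  i=22: F-N = 18 → S
  i=23: C-F = 23 → X
  i=24: C-T =  9 → J
  shifts repeat with period 6: JIIGSX

JIIGSX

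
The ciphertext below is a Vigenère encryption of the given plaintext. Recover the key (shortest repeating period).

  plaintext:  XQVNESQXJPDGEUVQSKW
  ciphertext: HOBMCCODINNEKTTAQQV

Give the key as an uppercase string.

KYGZY

  i= 0: H-X = 10 → K
  i= 1: O-Q = 24 → Y
  i= 2: B-V =  6 → G
  i= 3: M-N = 25 → Z
  i= 4: C-E = 24 → Y
  i= 5: C-S = 10 → K
  i= 6: O-Q = 24 → Y
  i= 7: D-X =  6 → G
  i= 8: I-J = 25 → Z
  i= 9: N-P = 24 → Y
  i=10: N-D = 10 → K
  i=11: E-G = 24 → Y
  i=12: K-E =  6 → G
  i=13: T-U = 25 → Z
  i=14: T-V = 24 → Y
  i=15: A-Q = 10 → K
  i=16: Q-S = 24 → Y
  i=17: Q-K =  6 → G
  i=18: V-W = 25 → Z
  shifts repeat with period 5: KYGZY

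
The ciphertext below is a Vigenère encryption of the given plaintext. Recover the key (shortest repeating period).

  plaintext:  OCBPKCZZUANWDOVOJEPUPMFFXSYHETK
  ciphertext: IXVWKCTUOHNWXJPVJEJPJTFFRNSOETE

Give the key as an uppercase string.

UVUHAA

  i= 0: I-O = 20 → U
  i= 1: X-C = 21 → V
  i= 2: V-B = 20 → U
  i= 3: W-P =  7 → H
  i= 4: K-K =  0 → A
  i= 5: C-C =  0 → A
  i= 6: T-Z = 20 → U
  i= 7: U-Z = 21 → V
  i= 8: O-U = 20 → U
  i= 9: H-A =  7 → H
  i=10: N-N =  0 → A
  i=11: W-W =  0 → A
  i=12: X-D = 20 → U
  i=13: J-O = 21 → V
  i=14: P-V = 20 → U
  i=15: V-O =  7 → H
  i=16: J-J =  0 → A
  i=17: E-E =  0 → A
  i=18: J-P = 20 → U
  i=19: P-U = 21 → V
  i=20: J-P = 20 → U
  i=21: T-M =  7 → H
  i=22: F-F =  0 → A
  i=23: F-F =  0 → A
  i=24: R-X = 20 → U
  i=25: N-S = 21 → V
  i=26: S-Y = 20 → U
  i=27: O-H =  7 → H
  i=28: E-E =  0 → A
  i=29: T-T =  0 → A
  i=30: E-K = 20 → U
  shifts repeat with period 6: UVUHAA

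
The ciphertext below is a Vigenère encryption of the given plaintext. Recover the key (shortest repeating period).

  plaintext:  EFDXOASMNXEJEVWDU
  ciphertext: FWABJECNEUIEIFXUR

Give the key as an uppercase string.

  i= 0: F-E =  1 → B
  i= 1: W-F = 17 → R
  i= 2: A-D = 23 → X
  i= 3: B-X =  4 → E
  i= 4: J-O = 21 → V
  i= 5: E-A =  4 → E
  i= 6: C-S = 10 → K
  i= 7: N-M =  1 → B
  i= 8: E-N = 17 → R
  i= 9: U-X = 23 → X
  i=10: I-E =  4 → E
  i=11: E-J = 21 → V
  i=12: I-E =  4 → E
  i=13: F-V = 10 → K
  i=14: X-W =  1 → B
  i=15: U-D = 17 → R
  i=16: R-U = 23 → X
  shifts repeat with period 7: BRXEVEK

BRXEVEK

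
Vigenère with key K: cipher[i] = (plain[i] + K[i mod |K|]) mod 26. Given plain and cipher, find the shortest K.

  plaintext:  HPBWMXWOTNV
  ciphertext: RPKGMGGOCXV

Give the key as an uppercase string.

  i= 0: R-H = 10 → K
  i= 1: P-P =  0 → A
  i= 2: K-B =  9 → J
  i= 3: G-W = 10 → K
  i= 4: M-M =  0 → A
  i= 5: G-X =  9 → J
  i= 6: G-W = 10 → K
  i= 7: O-O =  0 → A
  i= 8: C-T =  9 → J
  i= 9: X-N = 10 → K
  i=10: V-V =  0 → A
  shifts repeat with period 3: KAJ

KAJ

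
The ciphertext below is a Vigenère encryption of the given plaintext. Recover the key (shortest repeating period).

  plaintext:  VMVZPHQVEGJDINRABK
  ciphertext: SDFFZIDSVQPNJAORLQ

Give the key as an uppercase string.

XRKGKBN

  i= 0: S-V = 23 → X
  i= 1: D-M = 17 → R
  i= 2: F-V = 10 → K
  i= 3: F-Z =  6 → G
  i= 4: Z-P = 10 → K
  i= 5: I-H =  1 → B
  i= 6: D-Q = 13 → N
  i= 7: S-V = 23 → X
  i= 8: V-E = 17 → R
  i= 9: Q-G = 10 → K
  i=10: P-J =  6 → G
  i=11: N-D = 10 → K
  i=12: J-I =  1 → B
  i=13: A-N = 13 → N
  i=14: O-R = 23 → X
  i=15: R-A = 17 → R
  i=16: L-B = 10 → K
  i=17: Q-K =  6 → G
  shifts repeat with period 7: XRKGKBN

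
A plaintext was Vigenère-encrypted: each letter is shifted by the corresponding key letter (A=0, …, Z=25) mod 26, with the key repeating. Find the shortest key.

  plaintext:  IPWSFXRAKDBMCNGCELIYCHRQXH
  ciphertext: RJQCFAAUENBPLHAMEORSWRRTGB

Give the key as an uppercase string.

JUUKAD

  i= 0: R-I =  9 → J
  i= 1: J-P = 20 → U
  i= 2: Q-W = 20 → U
  i= 3: C-S = 10 → K
  i= 4: F-F =  0 → A
  i= 5: A-X =  3 → D
  i= 6: A-R =  9 → J
  i= 7: U-A = 20 → U
  i= 8: E-K = 20 → U
  i= 9: N-D = 10 → K
  i=10: B-B =  0 → A
  i=11: P-M =  3 → D
  i=12: L-C =  9 → J
  i=13: H-N = 20 → U
  i=14: A-G = 20 → U
  i=15: M-C = 10 → K
  i=16: E-E =  0 → A
  i=17: O-L =  3 → D
  i=18: R-I =  9 → J
  i=19: S-Y = 20 → U
  i=20: W-C = 20 → U
  i=21: R-H = 10 → K
  i=22: R-R =  0 → A
  i=23: T-Q =  3 → D
  i=24: G-X =  9 → J
  i=25: B-H = 20 → U
  shifts repeat with period 6: JUUKAD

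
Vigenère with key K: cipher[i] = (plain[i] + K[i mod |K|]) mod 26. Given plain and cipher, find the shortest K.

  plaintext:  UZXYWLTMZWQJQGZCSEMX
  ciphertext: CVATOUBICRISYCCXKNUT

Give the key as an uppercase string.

IWDVSJ

  i= 0: C-U =  8 → I
  i= 1: V-Z = 22 → W
  i= 2: A-X =  3 → D
  i= 3: T-Y = 21 → V
  i= 4: O-W = 18 → S
  i= 5: U-L =  9 → J
  i= 6: B-T =  8 → I
  i= 7: I-M = 22 → W
  i= 8: C-Z =  3 → D
  i= 9: R-W = 21 → V
  i=10: I-Q = 18 → S
  i=11: S-J =  9 → J
  i=12: Y-Q =  8 → I
  i=13: C-G = 22 → W
  i=14: C-Z =  3 → D
  i=15: X-C = 21 → V
  i=16: K-S = 18 → S
  i=17: N-E =  9 → J
  i=18: U-M =  8 → I
  i=19: T-X = 22 → W
  shifts repeat with period 6: IWDVSJ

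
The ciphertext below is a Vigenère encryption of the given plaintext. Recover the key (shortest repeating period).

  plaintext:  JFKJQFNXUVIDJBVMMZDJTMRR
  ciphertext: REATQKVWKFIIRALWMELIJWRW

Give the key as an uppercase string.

IZQKAF

  i= 0: R-J =  8 → I
  i= 1: E-F = 25 → Z
  i= 2: A-K = 16 → Q
  i= 3: T-J = 10 → K
  i= 4: Q-Q =  0 → A
  i= 5: K-F =  5 → F
  i= 6: V-N =  8 → I
  i= 7: W-X = 25 → Z
  i= 8: K-U = 16 → Q
  i= 9: F-V = 10 → K
  i=10: I-I =  0 → A
  i=11: I-D =  5 → F
  i=12: R-J =  8 → I
  i=13: A-B = 25 → Z
  i=14: L-V = 16 → Q
  i=15: W-M = 10 → K
  i=16: M-M =  0 → A
  i=17: E-Z =  5 → F
  i=18: L-D =  8 → I
  i=19: I-J = 25 → Z
  i=20: J-T = 16 → Q
  i=21: W-M = 10 → K
  i=22: R-R =  0 → A
  i=23: W-R =  5 → F
  shifts repeat with period 6: IZQKAF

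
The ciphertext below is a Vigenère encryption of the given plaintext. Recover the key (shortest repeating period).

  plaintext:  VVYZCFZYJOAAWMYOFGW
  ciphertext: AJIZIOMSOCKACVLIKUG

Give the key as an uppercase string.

  i= 0: A-V =  5 → F
  i= 1: J-V = 14 → O
  i= 2: I-Y = 10 → K
  i= 3: Z-Z =  0 → A
  i= 4: I-C =  6 → G
  i= 5: O-F =  9 → J
  i= 6: M-Z = 13 → N
  i= 7: S-Y = 20 → U
  i= 8: O-J =  5 → F
  i= 9: C-O = 14 → O
  i=10: K-A = 10 → K
  i=11: A-A =  0 → A
  i=12: C-W =  6 → G
  i=13: V-M =  9 → J
  i=14: L-Y = 13 → N
  i=15: I-O = 20 → U
  i=16: K-F =  5 → F
  i=17: U-G = 14 → O
  i=18: G-W = 10 → K
  shifts repeat with period 8: FOKAGJNU

FOKAGJNU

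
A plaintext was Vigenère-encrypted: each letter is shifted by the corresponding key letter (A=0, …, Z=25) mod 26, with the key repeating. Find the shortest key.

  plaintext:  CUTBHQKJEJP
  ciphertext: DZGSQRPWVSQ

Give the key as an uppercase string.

  i= 0: D-C =  1 → B
  i= 1: Z-U =  5 → F
  i= 2: G-T = 13 → N
  i= 3: S-B = 17 → R
  i= 4: Q-H =  9 → J
  i= 5: R-Q =  1 → B
  i= 6: P-K =  5 → F
  i= 7: W-J = 13 → N
  i= 8: V-E = 17 → R
  i= 9: S-J =  9 → J
  i=10: Q-P =  1 → B
  shifts repeat with period 5: BFNRJ

BFNRJ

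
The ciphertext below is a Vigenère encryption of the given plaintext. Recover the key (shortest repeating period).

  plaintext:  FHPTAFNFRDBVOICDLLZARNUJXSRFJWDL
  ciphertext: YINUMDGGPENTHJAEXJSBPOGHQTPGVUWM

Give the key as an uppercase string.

  i= 0: Y-F = 19 → T
  i= 1: I-H =  1 → B
  i= 2: N-P = 24 → Y
  i= 3: U-T =  1 → B
  i= 4: M-A = 12 → M
  i= 5: D-F = 24 → Y
  i= 6: G-N = 19 → T
  i= 7: G-F =  1 → B
  i= 8: P-R = 24 → Y
  i= 9: E-D =  1 → B
  i=10: N-B = 12 → M
  i=11: T-V = 24 → Y
  i=12: H-O = 19 → T
  i=13: J-I =  1 → B
  i=14: A-C = 24 → Y
  i=15: E-D =  1 → B
  i=16: X-L = 12 → M
  i=17: J-L = 24 → Y
  i=18: S-Z = 19 → T
  i=19: B-A =  1 → B
  i=20: P-R = 24 → Y
  i=21: O-N =  1 → B
  i=22: G-U = 12 → M
  i=23: H-J = 24 → Y
  i=24: Q-X = 19 → T
  i=25: T-S =  1 → B
  i=26: P-R = 24 → Y
  i=27: G-F =  1 → B
  i=28: V-J = 12 → M
  i=29: U-W = 24 → Y
  i=30: W-D = 19 → T
  i=31: M-L =  1 → B
  shifts repeat with period 6: TBYBMY

TBYBMY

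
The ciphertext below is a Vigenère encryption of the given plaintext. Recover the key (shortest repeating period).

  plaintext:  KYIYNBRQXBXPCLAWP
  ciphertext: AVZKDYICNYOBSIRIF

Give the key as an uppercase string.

QXRM

  i= 0: A-K = 16 → Q
  i= 1: V-Y = 23 → X
  i= 2: Z-I = 17 → R
  i= 3: K-Y = 12 → M
  i= 4: D-N = 16 → Q
  i= 5: Y-B = 23 → X
  i= 6: I-R = 17 → R
  i= 7: C-Q = 12 → M
  i= 8: N-X = 16 → Q
  i= 9: Y-B = 23 → X
  i=10: O-X = 17 → R
  i=11: B-P = 12 → M
  i=12: S-C = 16 → Q
  i=13: I-L = 23 → X
  i=14: R-A = 17 → R
  i=15: I-W = 12 → M
  i=16: F-P = 16 → Q
  shifts repeat with period 4: QXRM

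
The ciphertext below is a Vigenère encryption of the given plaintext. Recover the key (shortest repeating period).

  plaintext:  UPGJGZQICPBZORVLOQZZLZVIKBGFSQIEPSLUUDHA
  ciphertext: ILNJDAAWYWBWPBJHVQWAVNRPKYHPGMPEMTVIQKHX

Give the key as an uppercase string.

  i= 0: I-U = 14 → O
  i= 1: L-P = 22 → W
  i= 2: N-G =  7 → H
  i= 3: J-J =  0 → A
  i= 4: D-G = 23 → X
  i= 5: A-Z =  1 → B
  i= 6: A-Q = 10 → K
  i= 7: W-I = 14 → O
  i= 8: Y-C = 22 → W
  i= 9: W-P =  7 → H
  i=10: B-B =  0 → A
  i=11: W-Z = 23 → X
  i=12: P-O =  1 → B
  i=13: B-R = 10 → K
  i=14: J-V = 14 → O
  i=15: H-L = 22 → W
  i=16: V-O =  7 → H
  i=17: Q-Q =  0 → A
  i=18: W-Z = 23 → X
  i=19: A-Z =  1 → B
  i=20: V-L = 10 → K
  i=21: N-Z = 14 → O
  i=22: R-V = 22 → W
  i=23: P-I =  7 → H
  i=24: K-K =  0 → A
  i=25: Y-B = 23 → X
  i=26: H-G =  1 → B
  i=27: P-F = 10 → K
  i=28: G-S = 14 → O
  i=29: M-Q = 22 → W
  i=30: P-I =  7 → H
  i=31: E-E =  0 → A
  i=32: M-P = 23 → X
  i=33: T-S =  1 → B
  i=34: V-L = 10 → K
  i=35: I-U = 14 → O
  i=36: Q-U = 22 → W
  i=37: K-D =  7 → H
  i=38: H-H =  0 → A
  i=39: X-A = 23 → X
  shifts repeat with period 7: OWHAXBK

OWHAXBK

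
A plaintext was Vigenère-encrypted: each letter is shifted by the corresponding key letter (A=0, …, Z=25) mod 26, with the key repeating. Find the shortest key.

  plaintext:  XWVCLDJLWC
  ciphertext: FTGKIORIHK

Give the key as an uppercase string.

  i= 0: F-X =  8 → I
  i= 1: T-W = 23 → X
  i= 2: G-V = 11 → L
  i= 3: K-C =  8 → I
  i= 4: I-L = 23 → X
  i= 5: O-D = 11 → L
  i= 6: R-J =  8 → I
  i= 7: I-L = 23 → X
  i= 8: H-W = 11 → L
  i= 9: K-C =  8 → I
  shifts repeat with period 3: IXL

IXL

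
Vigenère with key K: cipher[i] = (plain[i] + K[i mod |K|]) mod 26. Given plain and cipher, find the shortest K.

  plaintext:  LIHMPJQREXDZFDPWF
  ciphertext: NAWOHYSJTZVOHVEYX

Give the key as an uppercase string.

  i= 0: N-L =  2 → C
  i= 1: A-I = 18 → S
  i= 2: W-H = 15 → P
  i= 3: O-M =  2 → C
  i= 4: H-P = 18 → S
  i= 5: Y-J = 15 → P
  i= 6: S-Q =  2 → C
  i= 7: J-R = 18 → S
  i= 8: T-E = 15 → P
  i= 9: Z-X =  2 → C
  i=10: V-D = 18 → S
  i=11: O-Z = 15 → P
  i=12: H-F =  2 → C
  i=13: V-D = 18 → S
  i=14: E-P = 15 → P
  i=15: Y-W =  2 → C
  i=16: X-F = 18 → S
  shifts repeat with period 3: CSP

CSP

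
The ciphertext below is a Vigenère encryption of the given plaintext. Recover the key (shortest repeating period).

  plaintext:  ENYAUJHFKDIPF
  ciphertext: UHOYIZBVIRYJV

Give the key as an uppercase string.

  i= 0: U-E = 16 → Q
  i= 1: H-N = 20 → U
  i= 2: O-Y = 16 → Q
  i= 3: Y-A = 24 → Y
  i= 4: I-U = 14 → O
  i= 5: Z-J = 16 → Q
  i= 6: B-H = 20 → U
  i= 7: V-F = 16 → Q
  i= 8: I-K = 24 → Y
  i= 9: R-D = 14 → O
  i=10: Y-I = 16 → Q
  i=11: J-P = 20 → U
  i=12: V-F = 16 → Q
  shifts repeat with period 5: QUQYO

QUQYO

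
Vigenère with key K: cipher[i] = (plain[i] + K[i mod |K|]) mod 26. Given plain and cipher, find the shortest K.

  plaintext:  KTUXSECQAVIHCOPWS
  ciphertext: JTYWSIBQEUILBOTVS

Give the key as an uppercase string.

ZAE

  i= 0: J-K = 25 → Z
  i= 1: T-T =  0 → A
  i= 2: Y-U =  4 → E
  i= 3: W-X = 25 → Z
  i= 4: S-S =  0 → A
  i= 5: I-E =  4 → E
  i= 6: B-C = 25 → Z
  i= 7: Q-Q =  0 → A
  i= 8: E-A =  4 → E
  i= 9: U-V = 25 → Z
  i=10: I-I =  0 → A
  i=11: L-H =  4 → E
  i=12: B-C = 25 → Z
  i=13: O-O =  0 → A
  i=14: T-P =  4 → E
  i=15: V-W = 25 → Z
  i=16: S-S =  0 → A
  shifts repeat with period 3: ZAE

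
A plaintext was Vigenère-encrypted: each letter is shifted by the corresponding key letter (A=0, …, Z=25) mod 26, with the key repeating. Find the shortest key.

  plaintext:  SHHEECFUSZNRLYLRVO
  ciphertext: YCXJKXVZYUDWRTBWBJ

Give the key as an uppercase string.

GVQF

  i= 0: Y-S =  6 → G
  i= 1: C-H = 21 → V
  i= 2: X-H = 16 → Q
  i= 3: J-E =  5 → F
  i= 4: K-E =  6 → G
  i= 5: X-C = 21 → V
  i= 6: V-F = 16 → Q
  i= 7: Z-U =  5 → F
  i= 8: Y-S =  6 → G
  i= 9: U-Z = 21 → V
  i=10: D-N = 16 → Q
  i=11: W-R =  5 → F
  i=12: R-L =  6 → G
  i=13: T-Y = 21 → V
  i=14: B-L = 16 → Q
  i=15: W-R =  5 → F
  i=16: B-V =  6 → G
  i=17: J-O = 21 → V
  shifts repeat with period 4: GVQF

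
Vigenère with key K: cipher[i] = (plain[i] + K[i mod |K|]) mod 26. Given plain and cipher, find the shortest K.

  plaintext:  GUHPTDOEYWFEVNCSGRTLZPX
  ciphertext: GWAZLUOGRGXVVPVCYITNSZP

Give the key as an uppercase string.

ACTKSR

  i= 0: G-G =  0 → A
  i= 1: W-U =  2 → C
  i= 2: A-H = 19 → T
  i= 3: Z-P = 10 → K
  i= 4: L-T = 18 → S
  i= 5: U-D = 17 → R
  i= 6: O-O =  0 → A
  i= 7: G-E =  2 → C
  i= 8: R-Y = 19 → T
  i= 9: G-W = 10 → K
  i=10: X-F = 18 → S
  i=11: V-E = 17 → R
  i=12: V-V =  0 → A
  i=13: P-N =  2 → C
  i=14: V-C = 19 → T
  i=15: C-S = 10 → K
  i=16: Y-G = 18 → S
  i=17: I-R = 17 → R
  i=18: T-T =  0 → A
  i=19: N-L =  2 → C
  i=20: S-Z = 19 → T
  i=21: Z-P = 10 → K
  i=22: P-X = 18 → S
  shifts repeat with period 6: ACTKSR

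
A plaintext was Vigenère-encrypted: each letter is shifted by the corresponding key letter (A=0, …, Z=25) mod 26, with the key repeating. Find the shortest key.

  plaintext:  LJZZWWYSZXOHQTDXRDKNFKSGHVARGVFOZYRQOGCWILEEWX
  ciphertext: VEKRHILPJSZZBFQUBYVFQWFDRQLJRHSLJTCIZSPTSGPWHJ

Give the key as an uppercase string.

  i= 0: V-L = 10 → K
  i= 1: E-J = 21 → V
  i= 2: K-Z = 11 → L
  i= 3: R-Z = 18 → S
  i= 4: H-W = 11 → L
  i= 5: I-W = 12 → M
  i= 6: L-Y = 13 → N
  i= 7: P-S = 23 → X
  i= 8: J-Z = 10 → K
  i= 9: S-X = 21 → V
  i=10: Z-O = 11 → L
  i=11: Z-H = 18 → S
  i=12: B-Q = 11 → L
  i=13: F-T = 12 → M
  i=14: Q-D = 13 → N
  i=15: U-X = 23 → X
  i=16: B-R = 10 → K
  i=17: Y-D = 21 → V
  i=18: V-K = 11 → L
  i=19: F-N = 18 → S
  i=20: Q-F = 11 → L
  i=21: W-K = 12 → M
  i=22: F-S = 13 → N
  i=23: D-G = 23 → X
  i=24: R-H = 10 → K
  i=25: Q-V = 21 → V
  i=26: L-A = 11 → L
  i=27: J-R = 18 → S
  i=28: R-G = 11 → L
  i=29: H-V = 12 → M
  i=30: S-F = 13 → N
  i=31: L-O = 23 → X
  i=32: J-Z = 10 → K
  i=33: T-Y = 21 → V
  i=34: C-R = 11 → L
  i=35: I-Q = 18 → S
  i=36: Z-O = 11 → L
  i=37: S-G = 12 → M
  i=38: P-C = 13 → N
  i=39: T-W = 23 → X
  i=40: S-I = 10 → K
  i=41: G-L = 21 → V
  i=42: P-E = 11 → L
  i=43: W-E = 18 → S
  i=44: H-W = 11 → L
  i=45: J-X = 12 → M
  shifts repeat with period 8: KVLSLMNX

KVLSLMNX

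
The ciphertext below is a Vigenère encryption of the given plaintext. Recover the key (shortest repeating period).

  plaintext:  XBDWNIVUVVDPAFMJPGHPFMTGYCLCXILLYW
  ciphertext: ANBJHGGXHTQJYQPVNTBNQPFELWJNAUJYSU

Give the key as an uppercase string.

  i= 0: A-X =  3 → D
  i= 1: N-B = 12 → M
  i= 2: B-D = 24 → Y
  i= 3: J-W = 13 → N
  i= 4: H-N = 20 → U
  i= 5: G-I = 24 → Y
  i= 6: G-V = 11 → L
  i= 7: X-U =  3 → D
  i= 8: H-V = 12 → M
  i= 9: T-V = 24 → Y
  i=10: Q-D = 13 → N
  i=11: J-P = 20 → U
  i=12: Y-A = 24 → Y
  i=13: Q-F = 11 → L
  i=14: P-M =  3 → D
  i=15: V-J = 12 → M
  i=16: N-P = 24 → Y
  i=17: T-G = 13 → N
  i=18: B-H = 20 → U
  i=19: N-P = 24 → Y
  i=20: Q-F = 11 → L
  i=21: P-M =  3 → D
  i=22: F-T = 12 → M
  i=23: E-G = 24 → Y
  i=24: L-Y = 13 → N
  i=25: W-C = 20 → U
  i=26: J-L = 24 → Y
  i=27: N-C = 11 → L
  i=28: A-X =  3 → D
  i=29: U-I = 12 → M
  i=30: J-L = 24 → Y
  i=31: Y-L = 13 → N
  i=32: S-Y = 20 → U
  i=33: U-W = 24 → Y
  shifts repeat with period 7: DMYNUYL

DMYNUYL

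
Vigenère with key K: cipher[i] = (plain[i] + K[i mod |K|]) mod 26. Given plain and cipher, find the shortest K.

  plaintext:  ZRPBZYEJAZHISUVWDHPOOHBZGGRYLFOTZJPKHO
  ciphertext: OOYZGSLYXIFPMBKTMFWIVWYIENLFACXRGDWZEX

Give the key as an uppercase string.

PXJYHUH

  i= 0: O-Z = 15 → P
  i= 1: O-R = 23 → X
  i= 2: Y-P =  9 → J
  i= 3: Z-B = 24 → Y
  i= 4: G-Z =  7 → H
  i= 5: S-Y = 20 → U
  i= 6: L-E =  7 → H
  i= 7: Y-J = 15 → P
  i= 8: X-A = 23 → X
  i= 9: I-Z =  9 → J
  i=10: F-H = 24 → Y
  i=11: P-I =  7 → H
  i=12: M-S = 20 → U
  i=13: B-U =  7 → H
  i=14: K-V = 15 → P
  i=15: T-W = 23 → X
  i=16: M-D =  9 → J
  i=17: F-H = 24 → Y
  i=18: W-P =  7 → H
  i=19: I-O = 20 → U
  i=20: V-O =  7 → H
  i=21: W-H = 15 → P
  i=22: Y-B = 23 → X
  i=23: I-Z =  9 → J
  i=24: E-G = 24 → Y
  i=25: N-G =  7 → H
  i=26: L-R = 20 → U
  i=27: F-Y =  7 → H
  i=28: A-L = 15 → P
  i=29: C-F = 23 → X
  i=30: X-O =  9 → J
  i=31: R-T = 24 → Y
  i=32: G-Z =  7 → H
  i=33: D-J = 20 → U
  i=34: W-P =  7 → H
  i=35: Z-K = 15 → P
  i=36: E-H = 23 → X
  i=37: X-O =  9 → J
  shifts repeat with period 7: PXJYHUH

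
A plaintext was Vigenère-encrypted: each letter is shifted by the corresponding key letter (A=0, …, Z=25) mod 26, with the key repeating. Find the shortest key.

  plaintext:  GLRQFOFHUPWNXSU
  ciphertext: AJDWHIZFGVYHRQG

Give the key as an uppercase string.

  i= 0: A-G = 20 → U
  i= 1: J-L = 24 → Y
  i= 2: D-R = 12 → M
  i= 3: W-Q =  6 → G
  i= 4: H-F =  2 → C
  i= 5: I-O = 20 → U
  i= 6: Z-F = 20 → U
  i= 7: F-H = 24 → Y
  i= 8: G-U = 12 → M
  i= 9: V-P =  6 → G
  i=10: Y-W =  2 → C
  i=11: H-N = 20 → U
  i=12: R-X = 20 → U
  i=13: Q-S = 24 → Y
  i=14: G-U = 12 → M
  shifts repeat with period 6: UYMGCU

UYMGCU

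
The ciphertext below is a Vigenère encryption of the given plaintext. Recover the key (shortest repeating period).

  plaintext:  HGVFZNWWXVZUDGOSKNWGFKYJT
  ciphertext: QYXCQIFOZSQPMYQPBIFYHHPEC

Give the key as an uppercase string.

JSCXRV

  i= 0: Q-H =  9 → J
  i= 1: Y-G = 18 → S
  i= 2: X-V =  2 → C
  i= 3: C-F = 23 → X
  i= 4: Q-Z = 17 → R
  i= 5: I-N = 21 → V
  i= 6: F-W =  9 → J
  i= 7: O-W = 18 → S
  i= 8: Z-X =  2 → C
  i= 9: S-V = 23 → X
  i=10: Q-Z = 17 → R
  i=11: P-U = 21 → V
  i=12: M-D =  9 → J
  i=13: Y-G = 18 → S
  i=14: Q-O =  2 → C
  i=15: P-S = 23 → X
  i=16: B-K = 17 → R
  i=17: I-N = 21 → V
  i=18: F-W =  9 → J
  i=19: Y-G = 18 → S
  i=20: H-F =  2 → C
  i=21: H-K = 23 → X
  i=22: P-Y = 17 → R
  i=23: E-J = 21 → V
  i=24: C-T =  9 → J
  shifts repeat with period 6: JSCXRV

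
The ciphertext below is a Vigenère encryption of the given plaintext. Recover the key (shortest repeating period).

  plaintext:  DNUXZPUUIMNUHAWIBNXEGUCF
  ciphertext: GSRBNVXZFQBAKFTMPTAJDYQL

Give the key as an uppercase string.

  i= 0: G-D =  3 → D
  i= 1: S-N =  5 → F
  i= 2: R-U = 23 → X
  i= 3: B-X =  4 → E
  i= 4: N-Z = 14 → O
  i= 5: V-P =  6 → G
  i= 6: X-U =  3 → D
  i= 7: Z-U =  5 → F
  i= 8: F-I = 23 → X
  i= 9: Q-M =  4 → E
  i=10: B-N = 14 → O
  i=11: A-U =  6 → G
  i=12: K-H =  3 → D
  i=13: F-A =  5 → F
  i=14: T-W = 23 → X
  i=15: M-I =  4 → E
  i=16: P-B = 14 → O
  i=17: T-N =  6 → G
  i=18: A-X =  3 → D
  i=19: J-E =  5 → F
  i=20: D-G = 23 → X
  i=21: Y-U =  4 → E
  i=22: Q-C = 14 → O
  i=23: L-F =  6 → G
  shifts repeat with period 6: DFXEOG

DFXEOG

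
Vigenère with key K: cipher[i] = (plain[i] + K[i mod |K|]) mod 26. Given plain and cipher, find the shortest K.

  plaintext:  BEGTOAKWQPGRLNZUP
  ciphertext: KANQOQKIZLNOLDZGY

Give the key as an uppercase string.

JWHXAQAM

  i= 0: K-B =  9 → J
  i= 1: A-E = 22 → W
  i= 2: N-G =  7 → H
  i= 3: Q-T = 23 → X
  i= 4: O-O =  0 → A
  i= 5: Q-A = 16 → Q
  i= 6: K-K =  0 → A
  i= 7: I-W = 12 → M
  i= 8: Z-Q =  9 → J
  i= 9: L-P = 22 → W
  i=10: N-G =  7 → H
  i=11: O-R = 23 → X
  i=12: L-L =  0 → A
  i=13: D-N = 16 → Q
  i=14: Z-Z =  0 → A
  i=15: G-U = 12 → M
  i=16: Y-P =  9 → J
  shifts repeat with period 8: JWHXAQAM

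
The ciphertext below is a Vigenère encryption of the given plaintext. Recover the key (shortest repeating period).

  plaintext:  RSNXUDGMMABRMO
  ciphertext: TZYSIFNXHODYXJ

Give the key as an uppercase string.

CHLVO

  i= 0: T-R =  2 → C
  i= 1: Z-S =  7 → H
  i= 2: Y-N = 11 → L
  i= 3: S-X = 21 → V
  i= 4: I-U = 14 → O
  i= 5: F-D =  2 → C
  i= 6: N-G =  7 → H
  i= 7: X-M = 11 → L
  i= 8: H-M = 21 → V
  i= 9: O-A = 14 → O
  i=10: D-B =  2 → C
  i=11: Y-R =  7 → H
  i=12: X-M = 11 → L
  i=13: J-O = 21 → V
  shifts repeat with period 5: CHLVO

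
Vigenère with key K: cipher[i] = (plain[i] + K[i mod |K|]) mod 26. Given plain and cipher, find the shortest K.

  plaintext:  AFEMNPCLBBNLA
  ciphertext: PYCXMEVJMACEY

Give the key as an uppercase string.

  i= 0: P-A = 15 → P
  i= 1: Y-F = 19 → T
  i= 2: C-E = 24 → Y
  i= 3: X-M = 11 → L
  i= 4: M-N = 25 → Z
  i= 5: E-P = 15 → P
  i= 6: V-C = 19 → T
  i= 7: J-L = 24 → Y
  i= 8: M-B = 11 → L
  i= 9: A-B = 25 → Z
  i=10: C-N = 15 → P
  i=11: E-L = 19 → T
  i=12: Y-A = 24 → Y
  shifts repeat with period 5: PTYLZ

PTYLZ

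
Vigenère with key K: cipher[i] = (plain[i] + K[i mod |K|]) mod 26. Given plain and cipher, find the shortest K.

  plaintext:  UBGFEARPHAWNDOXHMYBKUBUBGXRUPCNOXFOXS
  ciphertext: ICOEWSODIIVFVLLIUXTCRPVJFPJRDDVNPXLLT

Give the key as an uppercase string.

  i= 0: I-U = 14 → O
  i= 1: C-B =  1 → B
  i= 2: O-G =  8 → I
  i= 3: E-F = 25 → Z
  i= 4: W-E = 18 → S
  i= 5: S-A = 18 → S
  i= 6: O-R = 23 → X
  i= 7: D-P = 14 → O
  i= 8: I-H =  1 → B
  i= 9: I-A =  8 → I
  i=10: V-W = 25 → Z
  i=11: F-N = 18 → S
  i=12: V-D = 18 → S
  i=13: L-O = 23 → X
  i=14: L-X = 14 → O
  i=15: I-H =  1 → B
  i=16: U-M =  8 → I
  i=17: X-Y = 25 → Z
  i=18: T-B = 18 → S
  i=19: C-K = 18 → S
  i=20: R-U = 23 → X
  i=21: P-B = 14 → O
  i=22: V-U =  1 → B
  i=23: J-B =  8 → I
  i=24: F-G = 25 → Z
  i=25: P-X = 18 → S
  i=26: J-R = 18 → S
  i=27: R-U = 23 → X
  i=28: D-P = 14 → O
  i=29: D-C =  1 → B
  i=30: V-N =  8 → I
  i=31: N-O = 25 → Z
  i=32: P-X = 18 → S
  i=33: X-F = 18 → S
  i=34: L-O = 23 → X
  i=35: L-X = 14 → O
  i=36: T-S =  1 → B
  shifts repeat with period 7: OBIZSSX

OBIZSSX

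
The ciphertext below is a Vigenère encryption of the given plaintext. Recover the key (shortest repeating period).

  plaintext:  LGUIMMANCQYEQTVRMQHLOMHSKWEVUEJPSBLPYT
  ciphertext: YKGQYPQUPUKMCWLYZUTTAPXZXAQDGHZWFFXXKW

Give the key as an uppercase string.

NEMIMDQH

  i= 0: Y-L = 13 → N
  i= 1: K-G =  4 → E
  i= 2: G-U = 12 → M
  i= 3: Q-I =  8 → I
  i= 4: Y-M = 12 → M
  i= 5: P-M =  3 → D
  i= 6: Q-A = 16 → Q
  i= 7: U-N =  7 → H
  i= 8: P-C = 13 → N
  i= 9: U-Q =  4 → E
  i=10: K-Y = 12 → M
  i=11: M-E =  8 → I
  i=12: C-Q = 12 → M
  i=13: W-T =  3 → D
  i=14: L-V = 16 → Q
  i=15: Y-R =  7 → H
  i=16: Z-M = 13 → N
  i=17: U-Q =  4 → E
  i=18: T-H = 12 → M
  i=19: T-L =  8 → I
  i=20: A-O = 12 → M
  i=21: P-M =  3 → D
  i=22: X-H = 16 → Q
  i=23: Z-S =  7 → H
  i=24: X-K = 13 → N
  i=25: A-W =  4 → E
  i=26: Q-E = 12 → M
  i=27: D-V =  8 → I
  i=28: G-U = 12 → M
  i=29: H-E =  3 → D
  i=30: Z-J = 16 → Q
  i=31: W-P =  7 → H
  i=32: F-S = 13 → N
  i=33: F-B =  4 → E
  i=34: X-L = 12 → M
  i=35: X-P =  8 → I
  i=36: K-Y = 12 → M
  i=37: W-T =  3 → D
  shifts repeat with period 8: NEMIMDQH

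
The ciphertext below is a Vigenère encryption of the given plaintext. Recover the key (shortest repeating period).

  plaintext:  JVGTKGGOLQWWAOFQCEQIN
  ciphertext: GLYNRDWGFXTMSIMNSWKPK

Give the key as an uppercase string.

XQSUH

  i= 0: G-J = 23 → X
  i= 1: L-V = 16 → Q
  i= 2: Y-G = 18 → S
  i= 3: N-T = 20 → U
  i= 4: R-K =  7 → H
  i= 5: D-G = 23 → X
  i= 6: W-G = 16 → Q
  i= 7: G-O = 18 → S
  i= 8: F-L = 20 → U
  i= 9: X-Q =  7 → H
  i=10: T-W = 23 → X
  i=11: M-W = 16 → Q
  i=12: S-A = 18 → S
  i=13: I-O = 20 → U
  i=14: M-F =  7 → H
  i=15: N-Q = 23 → X
  i=16: S-C = 16 → Q
  i=17: W-E = 18 → S
  i=18: K-Q = 20 → U
  i=19: P-I =  7 → H
  i=20: K-N = 23 → X
  shifts repeat with period 5: XQSUH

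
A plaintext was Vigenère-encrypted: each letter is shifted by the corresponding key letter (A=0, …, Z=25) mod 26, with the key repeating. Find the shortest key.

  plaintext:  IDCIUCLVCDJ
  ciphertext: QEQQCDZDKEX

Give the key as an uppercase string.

IBOI

  i= 0: Q-I =  8 → I
  i= 1: E-D =  1 → B
  i= 2: Q-C = 14 → O
  i= 3: Q-I =  8 → I
  i= 4: C-U =  8 → I
  i= 5: D-C =  1 → B
  i= 6: Z-L = 14 → O
  i= 7: D-V =  8 → I
  i= 8: K-C =  8 → I
  i= 9: E-D =  1 → B
  i=10: X-J = 14 → O
  shifts repeat with period 4: IBOI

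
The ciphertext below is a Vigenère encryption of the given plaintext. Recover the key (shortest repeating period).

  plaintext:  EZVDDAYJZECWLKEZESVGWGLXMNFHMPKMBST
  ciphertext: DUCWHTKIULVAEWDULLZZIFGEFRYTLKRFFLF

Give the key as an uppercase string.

  i= 0: D-E = 25 → Z
  i= 1: U-Z = 21 → V
  i= 2: C-V =  7 → H
  i= 3: W-D = 19 → T
  i= 4: H-D =  4 → E
  i= 5: T-A = 19 → T
  i= 6: K-Y = 12 → M
  i= 7: I-J = 25 → Z
  i= 8: U-Z = 21 → V
  i= 9: L-E =  7 → H
  i=10: V-C = 19 → T
  i=11: A-W =  4 → E
  i=12: E-L = 19 → T
  i=13: W-K = 12 → M
  i=14: D-E = 25 → Z
  i=15: U-Z = 21 → V
  i=16: L-E =  7 → H
  i=17: L-S = 19 → T
  i=18: Z-V =  4 → E
  i=19: Z-G = 19 → T
  i=20: I-W = 12 → M
  i=21: F-G = 25 → Z
  i=22: G-L = 21 → V
  i=23: E-X =  7 → H
  i=24: F-M = 19 → T
  i=25: R-N =  4 → E
  i=26: Y-F = 19 → T
  i=27: T-H = 12 → M
  i=28: L-M = 25 → Z
  i=29: K-P = 21 → V
  i=30: R-K =  7 → H
  i=31: F-M = 19 → T
  i=32: F-B =  4 → E
  i=33: L-S = 19 → T
  i=34: F-T = 12 → M
  shifts repeat with period 7: ZVHTETM

ZVHTETM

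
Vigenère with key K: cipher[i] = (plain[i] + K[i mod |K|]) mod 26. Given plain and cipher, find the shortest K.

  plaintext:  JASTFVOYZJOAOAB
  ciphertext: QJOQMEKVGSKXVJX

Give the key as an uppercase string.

HJWX

  i= 0: Q-J =  7 → H
  i= 1: J-A =  9 → J
  i= 2: O-S = 22 → W
  i= 3: Q-T = 23 → X
  i= 4: M-F =  7 → H
  i= 5: E-V =  9 → J
  i= 6: K-O = 22 → W
  i= 7: V-Y = 23 → X
  i= 8: G-Z =  7 → H
  i= 9: S-J =  9 → J
  i=10: K-O = 22 → W
  i=11: X-A = 23 → X
  i=12: V-O =  7 → H
  i=13: J-A =  9 → J
  i=14: X-B = 22 → W
  shifts repeat with period 4: HJWX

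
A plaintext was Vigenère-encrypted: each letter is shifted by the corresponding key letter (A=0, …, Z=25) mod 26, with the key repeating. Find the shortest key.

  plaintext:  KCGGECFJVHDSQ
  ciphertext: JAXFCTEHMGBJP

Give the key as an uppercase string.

  i= 0: J-K = 25 → Z
  i= 1: A-C = 24 → Y
  i= 2: X-G = 17 → R
  i= 3: F-G = 25 → Z
  i= 4: C-E = 24 → Y
  i= 5: T-C = 17 → R
  i= 6: E-F = 25 → Z
  i= 7: H-J = 24 → Y
  i= 8: M-V = 17 → R
  i= 9: G-H = 25 → Z
  i=10: B-D = 24 → Y
  i=11: J-S = 17 → R
  i=12: P-Q = 25 → Z
  shifts repeat with period 3: ZYR

ZYR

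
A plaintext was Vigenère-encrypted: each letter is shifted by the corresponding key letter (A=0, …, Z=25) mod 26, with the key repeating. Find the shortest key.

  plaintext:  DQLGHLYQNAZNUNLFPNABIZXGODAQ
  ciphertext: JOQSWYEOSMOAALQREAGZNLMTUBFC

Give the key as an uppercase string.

GYFMPN

  i= 0: J-D =  6 → G
  i= 1: O-Q = 24 → Y
  i= 2: Q-L =  5 → F
  i= 3: S-G = 12 → M
  i= 4: W-H = 15 → P
  i= 5: Y-L = 13 → N
  i= 6: E-Y =  6 → G
  i= 7: O-Q = 24 → Y
  i= 8: S-N =  5 → F
  i= 9: M-A = 12 → M
  i=10: O-Z = 15 → P
  i=11: A-N = 13 → N
  i=12: A-U =  6 → G
  i=13: L-N = 24 → Y
  i=14: Q-L =  5 → F
  i=15: R-F = 12 → M
  i=16: E-P = 15 → P
  i=17: A-N = 13 → N
  i=18: G-A =  6 → G
  i=19: Z-B = 24 → Y
  i=20: N-I =  5 → F
  i=21: L-Z = 12 → M
  i=22: M-X = 15 → P
  i=23: T-G = 13 → N
  i=24: U-O =  6 → G
  i=25: B-D = 24 → Y
  i=26: F-A =  5 → F
  i=27: C-Q = 12 → M
  shifts repeat with period 6: GYFMPN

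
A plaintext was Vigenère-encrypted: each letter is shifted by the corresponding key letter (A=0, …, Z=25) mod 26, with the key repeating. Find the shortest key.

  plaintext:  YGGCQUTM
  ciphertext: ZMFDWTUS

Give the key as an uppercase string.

  i= 0: Z-Y =  1 → B
  i= 1: M-G =  6 → G
  i= 2: F-G = 25 → Z
  i= 3: D-C =  1 → B
  i= 4: W-Q =  6 → G
  i= 5: T-U = 25 → Z
  i= 6: U-T =  1 → B
  i= 7: S-M =  6 → G
  shifts repeat with period 3: BGZ

BGZ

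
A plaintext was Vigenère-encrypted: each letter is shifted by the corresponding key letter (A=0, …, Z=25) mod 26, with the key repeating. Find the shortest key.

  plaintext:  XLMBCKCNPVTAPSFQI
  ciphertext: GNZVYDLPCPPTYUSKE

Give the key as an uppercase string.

JCNUWT

  i= 0: G-X =  9 → J
  i= 1: N-L =  2 → C
  i= 2: Z-M = 13 → N
  i= 3: V-B = 20 → U
  i= 4: Y-C = 22 → W
  i= 5: D-K = 19 → T
  i= 6: L-C =  9 → J
  i= 7: P-N =  2 → C
  i= 8: C-P = 13 → N
  i= 9: P-V = 20 → U
  i=10: P-T = 22 → W
  i=11: T-A = 19 → T
  i=12: Y-P =  9 → J
  i=13: U-S =  2 → C
  i=14: S-F = 13 → N
  i=15: K-Q = 20 → U
  i=16: E-I = 22 → W
  shifts repeat with period 6: JCNUWT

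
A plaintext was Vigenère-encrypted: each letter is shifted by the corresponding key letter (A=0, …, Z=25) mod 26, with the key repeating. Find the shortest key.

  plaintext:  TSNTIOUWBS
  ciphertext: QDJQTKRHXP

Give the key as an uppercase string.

  i= 0: Q-T = 23 → X
  i= 1: D-S = 11 → L
  i= 2: J-N = 22 → W
  i= 3: Q-T = 23 → X
  i= 4: T-I = 11 → L
  i= 5: K-O = 22 → W
  i= 6: R-U = 23 → X
  i= 7: H-W = 11 → L
  i= 8: X-B = 22 → W
  i= 9: P-S = 23 → X
  shifts repeat with period 3: XLW

XLW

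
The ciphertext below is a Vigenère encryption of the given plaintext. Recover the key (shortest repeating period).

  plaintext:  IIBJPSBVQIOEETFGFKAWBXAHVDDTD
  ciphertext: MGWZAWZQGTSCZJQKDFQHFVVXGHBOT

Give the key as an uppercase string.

  i= 0: M-I =  4 → E
  i= 1: G-I = 24 → Y
  i= 2: W-B = 21 → V
  i= 3: Z-J = 16 → Q
  i= 4: A-P = 11 → L
  i= 5: W-S =  4 → E
  i= 6: Z-B = 24 → Y
  i= 7: Q-V = 21 → V
  i= 8: G-Q = 16 → Q
  i= 9: T-I = 11 → L
  i=10: S-O =  4 → E
  i=11: C-E = 24 → Y
  i=12: Z-E = 21 → V
  i=13: J-T = 16 → Q
  i=14: Q-F = 11 → L
  i=15: K-G =  4 → E
  i=16: D-F = 24 → Y
  i=17: F-K = 21 → V
  i=18: Q-A = 16 → Q
  i=19: H-W = 11 → L
  i=20: F-B =  4 → E
  i=21: V-X = 24 → Y
  i=22: V-A = 21 → V
  i=23: X-H = 16 → Q
  i=24: G-V = 11 → L
  i=25: H-D =  4 → E
  i=26: B-D = 24 → Y
  i=27: O-T = 21 → V
  i=28: T-D = 16 → Q
  shifts repeat with period 5: EYVQL

EYVQL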